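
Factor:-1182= - 2^1*3^1*197^1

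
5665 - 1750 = 3915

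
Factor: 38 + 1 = 39 = 3^1*13^1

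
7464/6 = 1244 = 1244.00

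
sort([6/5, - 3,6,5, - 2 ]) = [ - 3, - 2,6/5 , 5,6] 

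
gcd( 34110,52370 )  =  10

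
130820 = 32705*4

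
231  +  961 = 1192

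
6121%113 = 19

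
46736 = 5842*8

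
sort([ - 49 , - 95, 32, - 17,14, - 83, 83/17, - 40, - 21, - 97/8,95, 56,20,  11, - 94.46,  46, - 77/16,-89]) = [ - 95, - 94.46, - 89, - 83, - 49, - 40, - 21, - 17, - 97/8, - 77/16 , 83/17,11, 14 , 20,32,  46,56,  95 ] 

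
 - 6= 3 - 9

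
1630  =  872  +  758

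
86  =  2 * 43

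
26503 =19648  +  6855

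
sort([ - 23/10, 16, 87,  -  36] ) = [ - 36, - 23/10,  16,87]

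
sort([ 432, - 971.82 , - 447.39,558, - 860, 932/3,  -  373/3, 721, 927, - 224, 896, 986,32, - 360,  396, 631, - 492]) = [ - 971.82, - 860, - 492, - 447.39, - 360, - 224,  -  373/3, 32, 932/3, 396, 432,558, 631, 721, 896, 927  ,  986]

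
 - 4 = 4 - 8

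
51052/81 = 630 + 22/81 = 630.27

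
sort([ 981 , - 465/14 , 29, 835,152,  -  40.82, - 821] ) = [ - 821,  -  40.82,- 465/14 , 29, 152,  835, 981]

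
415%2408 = 415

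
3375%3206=169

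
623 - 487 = 136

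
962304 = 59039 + 903265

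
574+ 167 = 741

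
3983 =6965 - 2982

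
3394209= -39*( - 87031 ) 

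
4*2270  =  9080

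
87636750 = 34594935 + 53041815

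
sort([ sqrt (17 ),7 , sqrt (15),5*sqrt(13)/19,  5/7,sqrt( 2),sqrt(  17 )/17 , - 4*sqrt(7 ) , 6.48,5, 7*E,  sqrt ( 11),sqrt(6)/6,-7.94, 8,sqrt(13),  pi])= [-4*sqrt(7),  -  7.94, sqrt(17)/17,sqrt(6)/6,5/7,5 * sqrt( 13 )/19, sqrt(2 ), pi,sqrt(11), sqrt(13),sqrt( 15 ),sqrt(17),5, 6.48,7,8,  7*E]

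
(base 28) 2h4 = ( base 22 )452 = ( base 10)2048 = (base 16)800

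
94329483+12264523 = 106594006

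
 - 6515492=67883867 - 74399359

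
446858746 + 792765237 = 1239623983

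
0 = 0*15162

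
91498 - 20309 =71189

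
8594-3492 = 5102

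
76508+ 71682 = 148190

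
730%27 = 1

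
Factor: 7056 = 2^4*3^2*7^2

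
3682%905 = 62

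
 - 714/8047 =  - 714/8047 = - 0.09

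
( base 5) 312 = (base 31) 2K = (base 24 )3A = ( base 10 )82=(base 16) 52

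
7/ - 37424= - 1 + 37417/37424 = - 0.00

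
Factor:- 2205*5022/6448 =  - 178605/104 = - 2^(-3)*3^6*5^1*7^2*13^(-1)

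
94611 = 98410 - 3799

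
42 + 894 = 936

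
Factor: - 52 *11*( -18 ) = 2^3 * 3^2*11^1 * 13^1 = 10296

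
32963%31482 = 1481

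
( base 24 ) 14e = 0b1010101110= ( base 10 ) 686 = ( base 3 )221102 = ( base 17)266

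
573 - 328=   245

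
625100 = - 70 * (-8930 ) 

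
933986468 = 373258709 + 560727759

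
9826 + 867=10693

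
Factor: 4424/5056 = 2^( - 3)*7^1 = 7/8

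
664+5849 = 6513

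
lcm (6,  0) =0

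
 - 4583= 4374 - 8957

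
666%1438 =666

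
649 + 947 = 1596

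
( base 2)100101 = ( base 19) 1I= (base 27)1A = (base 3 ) 1101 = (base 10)37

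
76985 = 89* 865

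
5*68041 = 340205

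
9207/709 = 12 + 699/709  =  12.99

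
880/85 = 10 + 6/17 = 10.35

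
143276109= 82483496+60792613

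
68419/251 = 272+147/251 = 272.59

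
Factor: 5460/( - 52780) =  - 3/29 = - 3^1 * 29^( - 1)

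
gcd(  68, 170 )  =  34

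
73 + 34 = 107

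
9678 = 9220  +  458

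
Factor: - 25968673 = - 17^2*59^1* 1523^1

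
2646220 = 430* 6154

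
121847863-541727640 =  - 419879777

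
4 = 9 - 5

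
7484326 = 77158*97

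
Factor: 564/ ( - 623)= - 2^2*3^1*7^( - 1 )*47^1*89^(-1 )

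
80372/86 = 934+24/43 = 934.56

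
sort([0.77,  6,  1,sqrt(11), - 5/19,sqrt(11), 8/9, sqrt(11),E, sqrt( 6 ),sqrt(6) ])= [ - 5/19,0.77, 8/9  ,  1, sqrt(6 ) , sqrt(6 ) , E , sqrt ( 11 ),sqrt (11 ),sqrt( 11),6] 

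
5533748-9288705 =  - 3754957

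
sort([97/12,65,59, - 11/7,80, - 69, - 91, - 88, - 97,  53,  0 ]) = [ - 97,-91, - 88,-69, - 11/7,0,97/12,53, 59,65, 80]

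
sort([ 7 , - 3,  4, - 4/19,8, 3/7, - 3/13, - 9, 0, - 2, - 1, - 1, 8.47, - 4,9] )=[ - 9, - 4, -3 , - 2, - 1, - 1, - 3/13, - 4/19, 0,3/7,4, 7, 8 , 8.47,  9 ]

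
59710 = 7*8530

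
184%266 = 184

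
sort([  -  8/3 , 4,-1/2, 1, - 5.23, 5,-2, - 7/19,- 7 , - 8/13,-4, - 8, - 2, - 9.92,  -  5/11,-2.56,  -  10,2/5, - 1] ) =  [-10,-9.92 , - 8,-7,-5.23, - 4,-8/3, - 2.56,  -  2, - 2,-1,-8/13,  -  1/2, - 5/11,-7/19,2/5,1, 4, 5 ] 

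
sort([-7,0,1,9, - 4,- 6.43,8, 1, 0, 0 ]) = [ - 7,-6.43, - 4,0, 0,0,1, 1, 8,9]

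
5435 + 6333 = 11768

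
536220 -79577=456643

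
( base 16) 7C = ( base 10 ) 124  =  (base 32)3S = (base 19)6a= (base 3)11121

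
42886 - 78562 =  - 35676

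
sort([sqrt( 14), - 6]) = [ -6,sqrt( 14)]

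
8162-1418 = 6744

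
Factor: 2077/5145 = 3^( - 1 )*5^(-1) * 7^ (  -  3) *31^1*67^1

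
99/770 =9/70= 0.13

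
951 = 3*317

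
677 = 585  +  92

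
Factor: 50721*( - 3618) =  -  183508578  =  - 2^1*3^4*11^1*29^1*53^1*67^1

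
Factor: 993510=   2^1*3^2*5^1*7^1*19^1*83^1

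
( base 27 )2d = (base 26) 2f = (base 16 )43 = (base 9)74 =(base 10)67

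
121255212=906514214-785259002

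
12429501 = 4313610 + 8115891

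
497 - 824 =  - 327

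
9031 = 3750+5281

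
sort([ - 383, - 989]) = [ - 989,-383]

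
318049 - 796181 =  - 478132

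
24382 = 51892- 27510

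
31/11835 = 31/11835 = 0.00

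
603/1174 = 603/1174 = 0.51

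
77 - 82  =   - 5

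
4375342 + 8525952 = 12901294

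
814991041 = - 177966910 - -992957951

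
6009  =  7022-1013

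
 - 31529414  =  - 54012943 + 22483529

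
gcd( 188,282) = 94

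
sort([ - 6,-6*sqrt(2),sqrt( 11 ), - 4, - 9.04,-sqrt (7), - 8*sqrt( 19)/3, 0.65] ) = [-8 * sqrt( 19)/3,-9.04,-6*sqrt( 2), - 6,-4,-sqrt( 7),0.65,sqrt( 11 )] 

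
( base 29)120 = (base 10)899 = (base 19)296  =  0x383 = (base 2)1110000011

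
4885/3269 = 4885/3269 = 1.49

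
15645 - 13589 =2056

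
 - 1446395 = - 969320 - 477075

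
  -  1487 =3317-4804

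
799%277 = 245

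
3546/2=1773 = 1773.00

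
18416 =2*9208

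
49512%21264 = 6984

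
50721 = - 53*( - 957)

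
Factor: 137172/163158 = 2^1*7^1*23^1*383^( - 1 ) = 322/383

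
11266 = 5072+6194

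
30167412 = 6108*4939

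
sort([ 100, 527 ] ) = [ 100,527] 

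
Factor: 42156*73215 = 3086451540  =  2^2*3^4*5^1*1171^1*1627^1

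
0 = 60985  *0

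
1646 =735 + 911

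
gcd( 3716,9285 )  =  1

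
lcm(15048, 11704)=105336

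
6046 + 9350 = 15396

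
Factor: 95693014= 2^1*47846507^1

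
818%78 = 38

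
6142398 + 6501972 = 12644370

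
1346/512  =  2 + 161/256  =  2.63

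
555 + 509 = 1064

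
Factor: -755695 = -5^1 * 359^1*421^1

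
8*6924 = 55392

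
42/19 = 2 + 4/19 = 2.21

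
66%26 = 14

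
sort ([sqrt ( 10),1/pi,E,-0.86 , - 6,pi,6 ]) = [ - 6, - 0.86, 1/pi, E, pi, sqrt( 10 ),  6 ]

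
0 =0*927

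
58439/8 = 58439/8 = 7304.88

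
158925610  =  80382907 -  - 78542703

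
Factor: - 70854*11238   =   - 2^2*3^2*7^2  *  241^1*1873^1   =  - 796257252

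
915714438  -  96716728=818997710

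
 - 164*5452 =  - 894128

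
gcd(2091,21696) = 3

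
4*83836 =335344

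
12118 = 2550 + 9568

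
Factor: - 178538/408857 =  - 2^1*89269^1*408857^( - 1 )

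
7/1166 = 7/1166  =  0.01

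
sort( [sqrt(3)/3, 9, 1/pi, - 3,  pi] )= [ - 3, 1/pi, sqrt(3 ) /3, pi, 9]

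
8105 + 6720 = 14825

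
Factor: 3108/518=2^1 * 3^1 =6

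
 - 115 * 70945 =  - 8158675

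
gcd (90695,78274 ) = 1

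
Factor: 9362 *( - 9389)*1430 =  -125696739740 = - 2^2*5^1*11^1 *13^1*31^1*41^1*151^1*229^1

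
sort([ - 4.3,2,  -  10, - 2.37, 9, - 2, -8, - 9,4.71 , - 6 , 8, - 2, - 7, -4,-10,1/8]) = [ - 10, - 10,  -  9, -8, - 7, - 6, - 4.3, - 4,-2.37, -2, - 2,1/8, 2,4.71,8,9 ] 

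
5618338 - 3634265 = 1984073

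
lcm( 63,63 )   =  63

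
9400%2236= 456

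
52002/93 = 17334/31  =  559.16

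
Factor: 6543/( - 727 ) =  - 9 = -3^2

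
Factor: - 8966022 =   -  2^1*3^1*13^1*71^1*1619^1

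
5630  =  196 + 5434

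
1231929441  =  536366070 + 695563371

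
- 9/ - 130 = 9/130 = 0.07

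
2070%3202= 2070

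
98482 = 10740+87742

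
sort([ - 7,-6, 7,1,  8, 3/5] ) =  [-7,-6, 3/5, 1, 7, 8]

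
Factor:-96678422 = -2^1*17^1*19^1 * 109^1*1373^1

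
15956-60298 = -44342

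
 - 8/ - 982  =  4/491 = 0.01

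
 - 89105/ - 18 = 89105/18 = 4950.28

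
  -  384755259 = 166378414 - 551133673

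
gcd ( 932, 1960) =4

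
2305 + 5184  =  7489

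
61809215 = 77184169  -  15374954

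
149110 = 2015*74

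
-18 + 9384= 9366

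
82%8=2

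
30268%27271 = 2997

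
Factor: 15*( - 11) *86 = - 14190 = - 2^1*3^1* 5^1*11^1*43^1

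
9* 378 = 3402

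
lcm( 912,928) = 52896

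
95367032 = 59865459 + 35501573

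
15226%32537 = 15226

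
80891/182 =80891/182=444.46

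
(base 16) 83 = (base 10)131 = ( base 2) 10000011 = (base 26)51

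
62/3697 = 62/3697   =  0.02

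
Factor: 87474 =2^1*3^1*61^1*239^1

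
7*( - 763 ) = -5341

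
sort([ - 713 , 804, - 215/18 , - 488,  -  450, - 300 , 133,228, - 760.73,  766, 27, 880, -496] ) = [ - 760.73, - 713, - 496,  -  488, -450, - 300,  -  215/18,27, 133,228,766 , 804,880] 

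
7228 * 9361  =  67661308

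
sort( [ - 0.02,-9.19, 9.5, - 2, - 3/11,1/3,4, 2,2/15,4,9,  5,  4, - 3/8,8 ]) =[ - 9.19, - 2, - 3/8 , - 3/11, - 0.02,  2/15, 1/3 , 2,4, 4,4,5,8,9,9.5]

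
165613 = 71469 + 94144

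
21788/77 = 21788/77 = 282.96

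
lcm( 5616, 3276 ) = 39312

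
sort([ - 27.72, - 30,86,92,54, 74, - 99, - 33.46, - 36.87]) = [ - 99, - 36.87, - 33.46, - 30, - 27.72,54, 74,86 , 92 ]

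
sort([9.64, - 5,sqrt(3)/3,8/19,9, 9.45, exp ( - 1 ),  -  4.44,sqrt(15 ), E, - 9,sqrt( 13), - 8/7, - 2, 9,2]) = [ - 9,-5, - 4.44, - 2, - 8/7,  exp( - 1) , 8/19,sqrt( 3 )/3, 2,E,sqrt( 13 ),sqrt(15 ),  9,9,  9.45,9.64]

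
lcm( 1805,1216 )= 115520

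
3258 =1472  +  1786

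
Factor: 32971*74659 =2461581889=13^1*5743^1*32971^1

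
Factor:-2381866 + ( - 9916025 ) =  - 12297891 = - 3^1*103^1*39799^1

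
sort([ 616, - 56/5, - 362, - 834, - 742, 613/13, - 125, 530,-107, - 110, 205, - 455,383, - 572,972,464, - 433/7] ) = [-834, - 742,-572,-455,  -  362,-125, - 110, - 107, - 433/7, - 56/5,  613/13 , 205,383,464, 530,616,972 ] 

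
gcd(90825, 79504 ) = 1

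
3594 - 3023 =571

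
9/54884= 9/54884 = 0.00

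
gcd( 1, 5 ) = 1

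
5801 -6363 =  - 562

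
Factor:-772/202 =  - 2^1*101^( - 1)*193^1 = -386/101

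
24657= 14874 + 9783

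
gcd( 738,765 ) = 9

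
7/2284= 7/2284  =  0.00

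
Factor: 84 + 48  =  2^2 *3^1*11^1 = 132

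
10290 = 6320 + 3970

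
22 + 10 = 32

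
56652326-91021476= - 34369150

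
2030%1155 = 875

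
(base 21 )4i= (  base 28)3I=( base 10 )102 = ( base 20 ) 52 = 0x66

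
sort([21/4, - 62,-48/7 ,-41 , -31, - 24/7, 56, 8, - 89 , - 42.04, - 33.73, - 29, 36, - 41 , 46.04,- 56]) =[ - 89, - 62, - 56, - 42.04, - 41, - 41, - 33.73, - 31,-29, - 48/7,-24/7,21/4,8,36, 46.04,56] 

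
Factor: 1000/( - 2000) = -2^ (-1) =- 1/2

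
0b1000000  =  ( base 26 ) 2c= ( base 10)64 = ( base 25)2E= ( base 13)4C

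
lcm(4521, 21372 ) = 235092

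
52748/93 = 52748/93 = 567.18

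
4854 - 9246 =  - 4392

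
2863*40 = 114520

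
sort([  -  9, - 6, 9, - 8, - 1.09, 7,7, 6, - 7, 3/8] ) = [ - 9,-8, - 7, - 6, - 1.09, 3/8, 6, 7, 7, 9] 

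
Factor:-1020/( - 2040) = 1/2 = 2^( - 1) 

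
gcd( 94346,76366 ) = 2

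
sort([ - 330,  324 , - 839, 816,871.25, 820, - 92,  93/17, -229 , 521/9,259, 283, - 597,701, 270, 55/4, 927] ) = [ - 839,-597,  -  330,  -  229,  -  92 , 93/17, 55/4, 521/9,  259, 270,283,324,  701, 816  ,  820,871.25,927 ] 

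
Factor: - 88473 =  - 3^1  *7^1 * 11^1 * 383^1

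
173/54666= 173/54666=0.00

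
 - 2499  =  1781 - 4280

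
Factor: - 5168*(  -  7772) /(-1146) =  - 2^5*3^( - 1)*17^1*19^1 * 29^1*67^1*191^( - 1) = - 20082848/573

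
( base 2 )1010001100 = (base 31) L1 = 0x28c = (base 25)112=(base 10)652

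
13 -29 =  - 16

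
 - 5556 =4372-9928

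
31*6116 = 189596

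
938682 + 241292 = 1179974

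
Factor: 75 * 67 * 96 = 482400= 2^5*3^2*5^2* 67^1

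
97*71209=6907273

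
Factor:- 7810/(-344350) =11/485=5^( - 1) *11^1*97^ (-1 ) 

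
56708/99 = 56708/99 = 572.81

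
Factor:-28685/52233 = - 3^( - 1)*5^1*23^( - 1 )*757^( - 1)*5737^1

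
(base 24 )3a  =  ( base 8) 122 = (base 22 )3g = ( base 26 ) 34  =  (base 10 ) 82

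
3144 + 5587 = 8731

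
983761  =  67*14683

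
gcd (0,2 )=2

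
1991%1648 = 343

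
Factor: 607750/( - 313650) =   -  715/369=-  3^(  -  2 )*5^1*11^1*13^1  *41^( - 1)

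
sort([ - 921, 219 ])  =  [ - 921, 219 ] 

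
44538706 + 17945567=62484273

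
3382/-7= -484+6/7 =-  483.14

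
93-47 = 46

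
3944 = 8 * 493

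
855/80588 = 855/80588 = 0.01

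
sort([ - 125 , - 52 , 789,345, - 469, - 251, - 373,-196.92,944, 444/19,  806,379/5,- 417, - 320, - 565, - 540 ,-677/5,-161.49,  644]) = [ - 565, - 540, - 469 , - 417 , - 373, - 320, - 251, - 196.92, - 161.49  , - 677/5, - 125, - 52, 444/19,379/5,345, 644,789, 806, 944]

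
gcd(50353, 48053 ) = 1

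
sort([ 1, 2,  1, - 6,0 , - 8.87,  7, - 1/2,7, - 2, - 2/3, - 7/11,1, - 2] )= [ - 8.87, - 6, - 2, -2, - 2/3, - 7/11, - 1/2,0,1,1,1,2, 7,7 ]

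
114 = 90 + 24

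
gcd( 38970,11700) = 90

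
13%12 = 1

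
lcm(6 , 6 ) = 6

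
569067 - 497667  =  71400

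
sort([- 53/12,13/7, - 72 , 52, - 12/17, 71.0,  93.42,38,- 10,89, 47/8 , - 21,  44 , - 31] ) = [  -  72 , - 31 ,-21, - 10,-53/12,-12/17 , 13/7,47/8 , 38,44, 52,71.0,89,93.42 ]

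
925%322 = 281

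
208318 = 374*557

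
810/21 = 38 + 4/7 = 38.57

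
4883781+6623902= 11507683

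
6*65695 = 394170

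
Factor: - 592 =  - 2^4*37^1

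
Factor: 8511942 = 2^1*3^1*499^1*2843^1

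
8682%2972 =2738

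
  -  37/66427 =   -  1 + 66390/66427= -0.00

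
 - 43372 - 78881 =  - 122253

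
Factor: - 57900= - 2^2*3^1*5^2*193^1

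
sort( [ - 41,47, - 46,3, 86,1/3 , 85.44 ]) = [-46,- 41 , 1/3,3,47,85.44,86]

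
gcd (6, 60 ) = 6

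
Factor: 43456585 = 5^1*419^1 * 20743^1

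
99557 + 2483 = 102040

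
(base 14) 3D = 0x37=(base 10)55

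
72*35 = 2520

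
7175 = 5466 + 1709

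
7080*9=63720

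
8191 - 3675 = 4516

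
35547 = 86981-51434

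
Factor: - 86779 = -7^3*11^1*23^1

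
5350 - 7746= - 2396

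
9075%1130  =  35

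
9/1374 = 3/458 = 0.01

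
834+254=1088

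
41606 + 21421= 63027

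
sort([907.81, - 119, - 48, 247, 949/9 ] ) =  [ - 119 , - 48, 949/9, 247, 907.81 ]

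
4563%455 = 13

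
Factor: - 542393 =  - 19^1 * 28547^1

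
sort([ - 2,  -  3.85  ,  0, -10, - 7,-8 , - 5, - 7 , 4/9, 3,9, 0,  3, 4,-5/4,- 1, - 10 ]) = [ -10 , - 10, - 8, - 7, - 7,  -  5,  -  3.85, - 2 , - 5/4, - 1,0, 0, 4/9, 3,3 , 4 , 9]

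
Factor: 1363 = 29^1*47^1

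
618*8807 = 5442726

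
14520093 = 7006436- - 7513657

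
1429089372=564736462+864352910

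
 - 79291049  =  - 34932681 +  - 44358368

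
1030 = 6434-5404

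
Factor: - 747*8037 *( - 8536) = 51247062504 = 2^3*3^4* 11^1*19^1*47^1*83^1*97^1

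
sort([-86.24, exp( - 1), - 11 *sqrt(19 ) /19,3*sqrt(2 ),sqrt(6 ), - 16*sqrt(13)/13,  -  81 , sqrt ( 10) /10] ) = [ - 86.24 , - 81,-16*sqrt(13)/13,-11*sqrt( 19)/19, sqrt(10)/10,  exp( - 1), sqrt( 6 ),3 * sqrt ( 2) ] 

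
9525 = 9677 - 152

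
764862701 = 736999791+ 27862910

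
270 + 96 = 366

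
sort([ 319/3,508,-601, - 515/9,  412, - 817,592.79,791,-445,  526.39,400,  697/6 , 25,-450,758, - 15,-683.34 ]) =[ -817,- 683.34, - 601, - 450, -445,-515/9, - 15,25,319/3,  697/6, 400,412,  508, 526.39, 592.79,758, 791]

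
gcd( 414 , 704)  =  2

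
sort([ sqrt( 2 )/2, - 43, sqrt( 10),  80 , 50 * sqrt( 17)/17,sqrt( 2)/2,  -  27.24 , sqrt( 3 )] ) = [ - 43, - 27.24, sqrt( 2 )/2,sqrt( 2 ) /2, sqrt(3 ), sqrt( 10 ),50*sqrt ( 17)/17,80]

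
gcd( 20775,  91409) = 1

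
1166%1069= 97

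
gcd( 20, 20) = 20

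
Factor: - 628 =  - 2^2*157^1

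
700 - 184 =516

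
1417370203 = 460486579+956883624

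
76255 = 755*101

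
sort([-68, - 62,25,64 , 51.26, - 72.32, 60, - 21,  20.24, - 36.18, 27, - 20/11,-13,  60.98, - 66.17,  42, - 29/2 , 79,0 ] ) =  [ - 72.32, - 68 , - 66.17, - 62, - 36.18 , - 21, - 29/2,-13, - 20/11, 0 , 20.24,  25,27,  42, 51.26,60, 60.98, 64, 79]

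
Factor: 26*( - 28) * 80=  - 2^7*5^1 * 7^1*13^1=- 58240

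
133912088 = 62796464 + 71115624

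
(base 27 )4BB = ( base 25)53O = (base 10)3224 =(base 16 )c98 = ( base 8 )6230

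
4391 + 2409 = 6800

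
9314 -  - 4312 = 13626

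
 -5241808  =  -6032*869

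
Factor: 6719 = 6719^1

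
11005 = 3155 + 7850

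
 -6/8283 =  - 2/2761 = - 0.00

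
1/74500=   1/74500 = 0.00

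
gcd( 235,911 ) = 1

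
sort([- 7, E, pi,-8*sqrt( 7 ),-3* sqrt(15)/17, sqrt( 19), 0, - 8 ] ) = [ - 8*sqrt( 7), - 8, - 7, - 3 * sqrt(15 )/17,0, E,  pi, sqrt( 19) ]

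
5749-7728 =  - 1979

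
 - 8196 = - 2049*4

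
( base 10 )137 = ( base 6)345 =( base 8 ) 211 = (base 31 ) 4d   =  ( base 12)b5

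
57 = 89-32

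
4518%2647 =1871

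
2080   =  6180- 4100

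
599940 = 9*66660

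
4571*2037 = 9311127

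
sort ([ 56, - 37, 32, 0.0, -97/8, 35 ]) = [ - 37, - 97/8,  0.0, 32, 35,56] 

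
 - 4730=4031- 8761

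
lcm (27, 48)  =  432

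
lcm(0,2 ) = 0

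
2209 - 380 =1829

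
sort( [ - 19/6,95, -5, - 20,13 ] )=[ - 20,-5, - 19/6 , 13, 95] 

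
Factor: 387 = 3^2 * 43^1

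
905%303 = 299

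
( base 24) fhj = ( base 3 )110102211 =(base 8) 21553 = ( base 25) ech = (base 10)9067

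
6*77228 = 463368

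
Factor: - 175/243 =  - 3^( - 5)*5^2*7^1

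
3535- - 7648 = 11183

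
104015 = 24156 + 79859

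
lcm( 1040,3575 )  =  57200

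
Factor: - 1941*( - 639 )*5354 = 2^1* 3^3*71^1*647^1*2677^1 = 6640560846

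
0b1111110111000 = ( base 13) 3908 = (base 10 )8120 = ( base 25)COK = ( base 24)e28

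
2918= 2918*1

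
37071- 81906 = - 44835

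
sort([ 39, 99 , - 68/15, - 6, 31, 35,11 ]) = [-6, - 68/15, 11  ,  31, 35,39, 99] 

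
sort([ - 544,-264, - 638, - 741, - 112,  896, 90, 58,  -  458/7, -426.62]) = [  -  741, - 638, - 544, - 426.62, - 264, - 112,-458/7  ,  58, 90,896] 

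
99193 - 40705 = 58488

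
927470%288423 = 62201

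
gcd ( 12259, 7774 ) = 299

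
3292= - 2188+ 5480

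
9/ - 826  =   - 9/826 = - 0.01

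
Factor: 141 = 3^1* 47^1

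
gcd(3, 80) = 1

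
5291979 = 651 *8129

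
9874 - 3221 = 6653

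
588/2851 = 588/2851= 0.21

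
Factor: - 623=-7^1*89^1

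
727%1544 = 727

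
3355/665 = 5+6/133 = 5.05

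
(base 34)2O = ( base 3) 10102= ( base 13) 71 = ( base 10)92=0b1011100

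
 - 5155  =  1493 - 6648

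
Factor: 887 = 887^1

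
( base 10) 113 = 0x71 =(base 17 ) 6B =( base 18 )65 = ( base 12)95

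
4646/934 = 4 + 455/467 = 4.97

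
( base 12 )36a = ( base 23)M8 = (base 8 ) 1002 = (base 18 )1aa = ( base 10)514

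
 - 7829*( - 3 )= 23487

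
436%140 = 16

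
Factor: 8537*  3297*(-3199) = -3^1*7^2*157^1* 457^1*8537^1 = - 90040618311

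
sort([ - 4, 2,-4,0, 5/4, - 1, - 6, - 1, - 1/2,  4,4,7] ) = [ - 6 , - 4, - 4, - 1, - 1, - 1/2, 0,5/4, 2 , 4,4, 7 ] 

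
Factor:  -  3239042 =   -  2^1* 53^1 *30557^1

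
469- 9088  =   - 8619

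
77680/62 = 1252 + 28/31 =1252.90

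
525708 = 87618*6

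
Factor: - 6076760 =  - 2^3*5^1* 43^1 * 3533^1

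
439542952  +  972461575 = 1412004527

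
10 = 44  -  34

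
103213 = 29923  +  73290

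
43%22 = 21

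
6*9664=57984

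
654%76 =46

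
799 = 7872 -7073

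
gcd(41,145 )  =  1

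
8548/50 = 4274/25 = 170.96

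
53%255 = 53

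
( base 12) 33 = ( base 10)39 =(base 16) 27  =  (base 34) 15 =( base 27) 1C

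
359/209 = 359/209= 1.72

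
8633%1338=605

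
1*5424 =5424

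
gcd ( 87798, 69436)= 2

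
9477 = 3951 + 5526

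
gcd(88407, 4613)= 1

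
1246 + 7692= 8938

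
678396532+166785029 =845181561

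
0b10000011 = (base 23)5G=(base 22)5l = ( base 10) 131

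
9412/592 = 15 + 133/148 = 15.90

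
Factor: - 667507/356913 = -3^( - 3) *13219^(-1 )*667507^1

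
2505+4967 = 7472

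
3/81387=1/27129 =0.00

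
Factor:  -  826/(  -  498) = 413/249 = 3^(-1) * 7^1*59^1*83^(  -  1)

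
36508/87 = 36508/87 = 419.63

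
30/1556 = 15/778 = 0.02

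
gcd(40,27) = 1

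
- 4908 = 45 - 4953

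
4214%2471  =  1743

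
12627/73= 12627/73 = 172.97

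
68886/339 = 203 + 23/113 = 203.20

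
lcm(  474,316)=948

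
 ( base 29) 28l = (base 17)6BE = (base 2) 11110001111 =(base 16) 78f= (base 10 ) 1935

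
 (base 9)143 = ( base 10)120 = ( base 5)440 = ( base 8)170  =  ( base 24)50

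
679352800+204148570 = 883501370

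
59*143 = 8437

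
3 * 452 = 1356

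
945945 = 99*9555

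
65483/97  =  65483/97 = 675.08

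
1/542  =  1/542=0.00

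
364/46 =182/23 = 7.91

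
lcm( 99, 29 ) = 2871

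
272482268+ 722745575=995227843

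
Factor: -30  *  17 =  - 510 = - 2^1*3^1*5^1*17^1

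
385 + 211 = 596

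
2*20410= 40820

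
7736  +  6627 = 14363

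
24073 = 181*133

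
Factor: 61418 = 2^1*7^1*41^1*107^1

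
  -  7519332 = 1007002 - 8526334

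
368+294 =662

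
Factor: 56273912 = 2^3*79^1*89041^1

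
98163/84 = 1168+17/28 = 1168.61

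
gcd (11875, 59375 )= 11875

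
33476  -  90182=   -  56706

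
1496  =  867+629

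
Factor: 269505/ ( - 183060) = -2^( - 2) * 3^( - 2) * 53^1 =- 53/36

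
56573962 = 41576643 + 14997319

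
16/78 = 8/39 = 0.21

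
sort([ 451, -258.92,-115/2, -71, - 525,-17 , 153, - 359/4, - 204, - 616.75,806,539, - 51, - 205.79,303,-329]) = [ - 616.75, - 525, - 329, - 258.92, -205.79, - 204,-359/4, - 71, - 115/2 ,  -  51, - 17, 153, 303, 451, 539,806]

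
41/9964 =41/9964 = 0.00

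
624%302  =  20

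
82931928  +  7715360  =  90647288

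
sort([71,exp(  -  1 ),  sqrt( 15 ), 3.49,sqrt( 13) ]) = [ exp(  -  1 ), 3.49, sqrt( 13 ), sqrt( 15), 71]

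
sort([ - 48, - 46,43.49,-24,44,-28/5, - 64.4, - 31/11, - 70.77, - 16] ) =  [ - 70.77,-64.4 ,-48,  -  46,-24, - 16, - 28/5,-31/11,43.49, 44] 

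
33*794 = 26202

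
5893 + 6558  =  12451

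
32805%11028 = 10749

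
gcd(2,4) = 2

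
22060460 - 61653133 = -39592673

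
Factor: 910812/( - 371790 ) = -151802/61965 = -2^1  *3^( - 6) *5^ (-1)*7^2*  17^( - 1 )*1549^1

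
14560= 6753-- 7807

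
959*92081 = 88305679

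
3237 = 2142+1095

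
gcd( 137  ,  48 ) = 1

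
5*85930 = 429650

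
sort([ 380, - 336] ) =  [  -  336,380]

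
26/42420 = 13/21210= 0.00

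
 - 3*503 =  -1509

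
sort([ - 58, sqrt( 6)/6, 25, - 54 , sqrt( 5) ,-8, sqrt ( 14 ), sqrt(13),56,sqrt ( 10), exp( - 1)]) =[-58, - 54,- 8, exp ( - 1),sqrt(6 ) /6, sqrt (5), sqrt(10), sqrt ( 13), sqrt(14 ), 25, 56] 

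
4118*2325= 9574350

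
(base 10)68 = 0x44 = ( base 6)152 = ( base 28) 2C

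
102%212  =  102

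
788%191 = 24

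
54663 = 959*57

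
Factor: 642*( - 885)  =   - 2^1*3^2*5^1 * 59^1 * 107^1  =  - 568170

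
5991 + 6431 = 12422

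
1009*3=3027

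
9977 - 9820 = 157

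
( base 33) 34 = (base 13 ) 7c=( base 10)103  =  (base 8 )147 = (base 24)47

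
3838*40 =153520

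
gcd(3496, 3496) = 3496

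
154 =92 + 62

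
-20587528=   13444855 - 34032383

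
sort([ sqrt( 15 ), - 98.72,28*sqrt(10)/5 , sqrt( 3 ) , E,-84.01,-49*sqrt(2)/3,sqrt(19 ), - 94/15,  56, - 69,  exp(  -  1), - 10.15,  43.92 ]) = [ - 98.72, -84.01,-69, - 49*sqrt(2 )/3,-10.15,-94/15, exp( - 1),sqrt( 3 ), E , sqrt (15 ) , sqrt( 19 ),28 * sqrt (10 ) /5,43.92, 56 ]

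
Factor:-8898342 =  - 2^1 * 3^1*263^1*5639^1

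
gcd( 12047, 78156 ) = 1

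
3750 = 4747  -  997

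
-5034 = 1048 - 6082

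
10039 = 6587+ 3452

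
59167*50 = 2958350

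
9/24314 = 9/24314 = 0.00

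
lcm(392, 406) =11368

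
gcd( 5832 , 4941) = 81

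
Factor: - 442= -2^1*13^1*17^1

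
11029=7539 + 3490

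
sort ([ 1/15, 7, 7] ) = [ 1/15, 7 , 7] 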